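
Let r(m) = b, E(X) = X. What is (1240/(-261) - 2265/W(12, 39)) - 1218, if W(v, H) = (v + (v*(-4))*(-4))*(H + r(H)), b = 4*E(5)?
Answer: -1280578711/1047132 ≈ -1222.9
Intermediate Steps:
b = 20 (b = 4*5 = 20)
r(m) = 20
W(v, H) = 17*v*(20 + H) (W(v, H) = (v + (v*(-4))*(-4))*(H + 20) = (v - 4*v*(-4))*(20 + H) = (v + 16*v)*(20 + H) = (17*v)*(20 + H) = 17*v*(20 + H))
(1240/(-261) - 2265/W(12, 39)) - 1218 = (1240/(-261) - 2265*1/(204*(20 + 39))) - 1218 = (1240*(-1/261) - 2265/(17*12*59)) - 1218 = (-1240/261 - 2265/12036) - 1218 = (-1240/261 - 2265*1/12036) - 1218 = (-1240/261 - 755/4012) - 1218 = -5171935/1047132 - 1218 = -1280578711/1047132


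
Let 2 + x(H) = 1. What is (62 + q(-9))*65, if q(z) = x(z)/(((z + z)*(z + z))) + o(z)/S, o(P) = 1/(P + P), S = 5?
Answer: 1305421/324 ≈ 4029.1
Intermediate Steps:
x(H) = -1 (x(H) = -2 + 1 = -1)
o(P) = 1/(2*P)
q(z) = -1/(4*z**2) + 1/(10*z) (q(z) = -1/((z + z)*(z + z)) + (1/(2*z))/5 = -1/((2*z)*(2*z)) + (1/(2*z))*(1/5) = -1/(4*z**2) + 1/(10*z))
(62 + q(-9))*65 = (62 + (1/20)*(-5 + 2*(-9))/(-9)**2)*65 = (62 + (1/20)*(1/81)*(-5 - 18))*65 = (62 + (1/20)*(1/81)*(-23))*65 = (62 - 23/1620)*65 = (100417/1620)*65 = 1305421/324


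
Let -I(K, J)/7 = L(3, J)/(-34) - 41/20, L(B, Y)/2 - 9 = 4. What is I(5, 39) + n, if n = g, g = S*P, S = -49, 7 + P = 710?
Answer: -11705281/340 ≈ -34427.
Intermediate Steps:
P = 703 (P = -7 + 710 = 703)
L(B, Y) = 26 (L(B, Y) = 18 + 2*4 = 18 + 8 = 26)
g = -34447 (g = -49*703 = -34447)
n = -34447
I(K, J) = 6699/340 (I(K, J) = -7*(26/(-34) - 41/20) = -7*(26*(-1/34) - 41*1/20) = -7*(-13/17 - 41/20) = -7*(-957/340) = 6699/340)
I(5, 39) + n = 6699/340 - 34447 = -11705281/340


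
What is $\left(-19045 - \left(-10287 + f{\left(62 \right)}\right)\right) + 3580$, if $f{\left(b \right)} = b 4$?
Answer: $-5426$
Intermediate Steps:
$f{\left(b \right)} = 4 b$
$\left(-19045 - \left(-10287 + f{\left(62 \right)}\right)\right) + 3580 = \left(-19045 + \left(10287 - 4 \cdot 62\right)\right) + 3580 = \left(-19045 + \left(10287 - 248\right)\right) + 3580 = \left(-19045 + 10039\right) + 3580 = -9006 + 3580 = -5426$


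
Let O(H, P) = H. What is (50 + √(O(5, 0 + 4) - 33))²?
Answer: 2472 + 200*I*√7 ≈ 2472.0 + 529.15*I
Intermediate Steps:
(50 + √(O(5, 0 + 4) - 33))² = (50 + √(5 - 33))² = (50 + √(-28))² = (50 + 2*I*√7)²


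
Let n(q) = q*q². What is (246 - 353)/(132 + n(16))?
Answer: -107/4228 ≈ -0.025307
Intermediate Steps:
n(q) = q³
(246 - 353)/(132 + n(16)) = (246 - 353)/(132 + 16³) = -107/(132 + 4096) = -107/4228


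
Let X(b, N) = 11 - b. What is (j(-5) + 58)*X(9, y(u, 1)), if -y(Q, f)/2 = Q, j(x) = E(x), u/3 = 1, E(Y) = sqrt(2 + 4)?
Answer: 116 + 2*sqrt(6) ≈ 120.90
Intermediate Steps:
E(Y) = sqrt(6)
u = 3 (u = 3*1 = 3)
j(x) = sqrt(6)
y(Q, f) = -2*Q
(j(-5) + 58)*X(9, y(u, 1)) = (sqrt(6) + 58)*(11 - 1*9) = (58 + sqrt(6))*(11 - 9) = (58 + sqrt(6))*2 = 116 + 2*sqrt(6)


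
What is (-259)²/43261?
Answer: 67081/43261 ≈ 1.5506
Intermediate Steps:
(-259)²/43261 = 67081*(1/43261) = 67081/43261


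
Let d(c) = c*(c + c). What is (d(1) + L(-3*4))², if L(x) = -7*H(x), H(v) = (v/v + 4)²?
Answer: 29929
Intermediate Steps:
H(v) = 25 (H(v) = (1 + 4)² = 5² = 25)
L(x) = -175 (L(x) = -7*25 = -175)
d(c) = 2*c² (d(c) = c*(2*c) = 2*c²)
(d(1) + L(-3*4))² = (2*1² - 175)² = (2*1 - 175)² = (2 - 175)² = (-173)² = 29929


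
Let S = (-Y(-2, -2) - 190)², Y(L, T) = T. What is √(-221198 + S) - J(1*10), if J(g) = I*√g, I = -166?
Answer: 166*√10 + I*√185854 ≈ 524.94 + 431.11*I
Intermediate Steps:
J(g) = -166*√g
S = 35344 (S = (-1*(-2) - 190)² = (2 - 190)² = (-188)² = 35344)
√(-221198 + S) - J(1*10) = √(-221198 + 35344) - (-166)*√(1*10) = √(-185854) - (-166)*√10 = I*√185854 + 166*√10 = 166*√10 + I*√185854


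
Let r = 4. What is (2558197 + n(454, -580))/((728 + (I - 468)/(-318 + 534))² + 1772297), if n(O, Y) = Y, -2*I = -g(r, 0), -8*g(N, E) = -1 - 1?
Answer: 7637003440128/6865170971329 ≈ 1.1124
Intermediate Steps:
g(N, E) = ¼ (g(N, E) = -(-1 - 1)/8 = -⅛*(-2) = ¼)
I = ⅛ (I = -(-1)/(2*4) = -½*(-¼) = ⅛ ≈ 0.12500)
(2558197 + n(454, -580))/((728 + (I - 468)/(-318 + 534))² + 1772297) = (2558197 - 580)/((728 + (⅛ - 468)/(-318 + 534))² + 1772297) = 2557617/((728 - 3743/8/216)² + 1772297) = 2557617/((728 - 3743/8*1/216)² + 1772297) = 2557617/((728 - 3743/1728)² + 1772297) = 2557617/((1254241/1728)² + 1772297) = 2557617/(1573120486081/2985984 + 1772297) = 2557617/(6865170971329/2985984) = 2557617*(2985984/6865170971329) = 7637003440128/6865170971329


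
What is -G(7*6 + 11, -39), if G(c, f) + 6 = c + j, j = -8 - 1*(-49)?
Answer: -88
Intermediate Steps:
j = 41 (j = -8 + 49 = 41)
G(c, f) = 35 + c (G(c, f) = -6 + (c + 41) = -6 + (41 + c) = 35 + c)
-G(7*6 + 11, -39) = -(35 + (7*6 + 11)) = -(35 + (42 + 11)) = -(35 + 53) = -1*88 = -88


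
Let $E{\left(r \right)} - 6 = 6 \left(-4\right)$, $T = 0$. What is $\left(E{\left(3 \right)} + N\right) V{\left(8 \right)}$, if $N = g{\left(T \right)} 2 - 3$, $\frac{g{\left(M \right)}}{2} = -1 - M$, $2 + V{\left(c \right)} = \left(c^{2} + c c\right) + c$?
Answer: $-3350$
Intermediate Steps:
$V{\left(c \right)} = -2 + c + 2 c^{2}$ ($V{\left(c \right)} = -2 + \left(\left(c^{2} + c c\right) + c\right) = -2 + \left(\left(c^{2} + c^{2}\right) + c\right) = -2 + \left(2 c^{2} + c\right) = -2 + \left(c + 2 c^{2}\right) = -2 + c + 2 c^{2}$)
$g{\left(M \right)} = -2 - 2 M$ ($g{\left(M \right)} = 2 \left(-1 - M\right) = -2 - 2 M$)
$E{\left(r \right)} = -18$ ($E{\left(r \right)} = 6 + 6 \left(-4\right) = 6 - 24 = -18$)
$N = -7$ ($N = \left(-2 - 0\right) 2 - 3 = \left(-2 + 0\right) 2 - 3 = \left(-2\right) 2 - 3 = -4 - 3 = -7$)
$\left(E{\left(3 \right)} + N\right) V{\left(8 \right)} = \left(-18 - 7\right) \left(-2 + 8 + 2 \cdot 8^{2}\right) = - 25 \left(-2 + 8 + 2 \cdot 64\right) = - 25 \left(-2 + 8 + 128\right) = \left(-25\right) 134 = -3350$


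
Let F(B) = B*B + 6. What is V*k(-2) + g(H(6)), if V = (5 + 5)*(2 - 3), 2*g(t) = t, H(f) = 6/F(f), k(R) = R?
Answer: 281/14 ≈ 20.071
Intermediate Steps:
F(B) = 6 + B² (F(B) = B² + 6 = 6 + B²)
H(f) = 6/(6 + f²)
g(t) = t/2
V = -10 (V = 10*(-1) = -10)
V*k(-2) + g(H(6)) = -10*(-2) + (6/(6 + 6²))/2 = 20 + (6/(6 + 36))/2 = 20 + (6/42)/2 = 20 + (6*(1/42))/2 = 20 + (½)*(⅐) = 20 + 1/14 = 281/14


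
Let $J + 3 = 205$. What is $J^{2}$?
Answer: $40804$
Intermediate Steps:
$J = 202$ ($J = -3 + 205 = 202$)
$J^{2} = 202^{2} = 40804$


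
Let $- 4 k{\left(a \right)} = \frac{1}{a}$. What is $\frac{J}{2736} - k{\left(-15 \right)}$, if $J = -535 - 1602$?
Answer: $- \frac{10913}{13680} \approx -0.79773$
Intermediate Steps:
$k{\left(a \right)} = - \frac{1}{4 a}$
$J = -2137$
$\frac{J}{2736} - k{\left(-15 \right)} = - \frac{2137}{2736} - - \frac{1}{4 \left(-15\right)} = \left(-2137\right) \frac{1}{2736} - \left(- \frac{1}{4}\right) \left(- \frac{1}{15}\right) = - \frac{2137}{2736} - \frac{1}{60} = - \frac{10913}{13680}$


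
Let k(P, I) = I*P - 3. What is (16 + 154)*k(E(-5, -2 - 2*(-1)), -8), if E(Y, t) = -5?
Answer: 6290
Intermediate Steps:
k(P, I) = -3 + I*P
(16 + 154)*k(E(-5, -2 - 2*(-1)), -8) = (16 + 154)*(-3 - 8*(-5)) = 170*(-3 + 40) = 170*37 = 6290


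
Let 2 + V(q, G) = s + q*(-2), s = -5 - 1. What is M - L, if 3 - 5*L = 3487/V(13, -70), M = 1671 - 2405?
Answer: -128369/170 ≈ -755.11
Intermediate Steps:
s = -6
V(q, G) = -8 - 2*q (V(q, G) = -2 + (-6 + q*(-2)) = -2 + (-6 - 2*q) = -8 - 2*q)
M = -734
L = 3589/170 (L = ⅗ - 3487/(5*(-8 - 2*13)) = ⅗ - 3487/(5*(-8 - 26)) = ⅗ - 3487/(5*(-34)) = ⅗ - 3487*(-1)/(5*34) = ⅗ - ⅕*(-3487/34) = ⅗ + 3487/170 = 3589/170 ≈ 21.112)
M - L = -734 - 1*3589/170 = -734 - 3589/170 = -128369/170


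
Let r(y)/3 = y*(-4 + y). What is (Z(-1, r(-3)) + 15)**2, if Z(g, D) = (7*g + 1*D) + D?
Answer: 17956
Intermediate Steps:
r(y) = 3*y*(-4 + y) (r(y) = 3*(y*(-4 + y)) = 3*y*(-4 + y))
Z(g, D) = 2*D + 7*g (Z(g, D) = (7*g + D) + D = (D + 7*g) + D = 2*D + 7*g)
(Z(-1, r(-3)) + 15)**2 = ((2*(3*(-3)*(-4 - 3)) + 7*(-1)) + 15)**2 = ((2*(3*(-3)*(-7)) - 7) + 15)**2 = ((2*63 - 7) + 15)**2 = ((126 - 7) + 15)**2 = (119 + 15)**2 = 134**2 = 17956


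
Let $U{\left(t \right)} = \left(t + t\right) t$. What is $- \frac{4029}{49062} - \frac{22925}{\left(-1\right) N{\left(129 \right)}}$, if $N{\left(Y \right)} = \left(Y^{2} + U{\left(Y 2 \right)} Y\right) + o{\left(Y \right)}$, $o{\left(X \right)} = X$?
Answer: $- \frac{333994607}{4134262821} \approx -0.080787$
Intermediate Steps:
$U{\left(t \right)} = 2 t^{2}$ ($U{\left(t \right)} = 2 t t = 2 t^{2}$)
$N{\left(Y \right)} = Y + Y^{2} + 8 Y^{3}$ ($N{\left(Y \right)} = \left(Y^{2} + 2 \left(Y 2\right)^{2} Y\right) + Y = \left(Y^{2} + 2 \left(2 Y\right)^{2} Y\right) + Y = \left(Y^{2} + 2 \cdot 4 Y^{2} Y\right) + Y = \left(Y^{2} + 8 Y^{2} Y\right) + Y = \left(Y^{2} + 8 Y^{3}\right) + Y = Y + Y^{2} + 8 Y^{3}$)
$- \frac{4029}{49062} - \frac{22925}{\left(-1\right) N{\left(129 \right)}} = - \frac{4029}{49062} - \frac{22925}{\left(-1\right) 129 \left(1 + 129 + 8 \cdot 129^{2}\right)} = \left(-4029\right) \frac{1}{49062} - \frac{22925}{\left(-1\right) 129 \left(1 + 129 + 8 \cdot 16641\right)} = - \frac{79}{962} - \frac{22925}{\left(-1\right) 129 \left(1 + 129 + 133128\right)} = - \frac{79}{962} - \frac{22925}{\left(-1\right) 129 \cdot 133258} = - \frac{79}{962} - \frac{22925}{\left(-1\right) 17190282} = - \frac{79}{962} - \frac{22925}{-17190282} = - \frac{79}{962} - - \frac{22925}{17190282} = - \frac{79}{962} + \frac{22925}{17190282} = - \frac{333994607}{4134262821}$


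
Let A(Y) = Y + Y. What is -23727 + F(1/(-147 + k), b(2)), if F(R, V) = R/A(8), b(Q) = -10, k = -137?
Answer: -107815489/4544 ≈ -23727.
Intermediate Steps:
A(Y) = 2*Y
F(R, V) = R/16 (F(R, V) = R/((2*8)) = R/16)
-23727 + F(1/(-147 + k), b(2)) = -23727 + 1/(16*(-147 - 137)) = -23727 + (1/16)/(-284) = -23727 + (1/16)*(-1/284) = -23727 - 1/4544 = -107815489/4544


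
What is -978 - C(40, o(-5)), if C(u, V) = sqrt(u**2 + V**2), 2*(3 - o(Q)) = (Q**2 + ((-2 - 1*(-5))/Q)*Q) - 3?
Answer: -978 - sqrt(6761)/2 ≈ -1019.1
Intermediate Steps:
o(Q) = 3 - Q**2/2 (o(Q) = 3 - ((Q**2 + ((-2 - 1*(-5))/Q)*Q) - 3)/2 = 3 - ((Q**2 + ((-2 + 5)/Q)*Q) - 3)/2 = 3 - ((Q**2 + (3/Q)*Q) - 3)/2 = 3 - ((Q**2 + 3) - 3)/2 = 3 - ((3 + Q**2) - 3)/2 = 3 - Q**2/2)
C(u, V) = sqrt(V**2 + u**2)
-978 - C(40, o(-5)) = -978 - sqrt((3 - 1/2*(-5)**2)**2 + 40**2) = -978 - sqrt((3 - 1/2*25)**2 + 1600) = -978 - sqrt((3 - 25/2)**2 + 1600) = -978 - sqrt((-19/2)**2 + 1600) = -978 - sqrt(361/4 + 1600) = -978 - sqrt(6761/4) = -978 - sqrt(6761)/2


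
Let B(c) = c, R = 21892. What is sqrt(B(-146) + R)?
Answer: sqrt(21746) ≈ 147.47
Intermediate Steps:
sqrt(B(-146) + R) = sqrt(-146 + 21892) = sqrt(21746)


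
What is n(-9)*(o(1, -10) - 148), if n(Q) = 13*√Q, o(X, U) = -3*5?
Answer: -6357*I ≈ -6357.0*I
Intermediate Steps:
o(X, U) = -15
n(-9)*(o(1, -10) - 148) = (13*√(-9))*(-15 - 148) = (13*(3*I))*(-163) = (39*I)*(-163) = -6357*I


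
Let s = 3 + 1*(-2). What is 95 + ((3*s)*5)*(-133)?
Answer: -1900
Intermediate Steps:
s = 1 (s = 3 - 2 = 1)
95 + ((3*s)*5)*(-133) = 95 + ((3*1)*5)*(-133) = 95 + (3*5)*(-133) = 95 + 15*(-133) = 95 - 1995 = -1900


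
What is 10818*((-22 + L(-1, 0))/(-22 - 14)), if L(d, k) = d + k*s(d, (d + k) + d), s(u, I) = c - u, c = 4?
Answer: 13823/2 ≈ 6911.5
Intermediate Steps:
s(u, I) = 4 - u
L(d, k) = d + k*(4 - d)
10818*((-22 + L(-1, 0))/(-22 - 14)) = 10818*((-22 + (-1 - 1*0*(-4 - 1)))/(-22 - 14)) = 10818*((-22 + (-1 - 1*0*(-5)))/(-36)) = 10818*((-22 + (-1 + 0))*(-1/36)) = 10818*((-22 - 1)*(-1/36)) = 10818*(-23*(-1/36)) = 10818*(23/36) = 13823/2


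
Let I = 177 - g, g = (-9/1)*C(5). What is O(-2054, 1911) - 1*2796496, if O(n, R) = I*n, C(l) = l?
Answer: -3252484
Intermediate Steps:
g = -45 (g = -9/1*5 = -9*1*5 = -9*5 = -45)
I = 222 (I = 177 - 1*(-45) = 177 + 45 = 222)
O(n, R) = 222*n
O(-2054, 1911) - 1*2796496 = 222*(-2054) - 1*2796496 = -455988 - 2796496 = -3252484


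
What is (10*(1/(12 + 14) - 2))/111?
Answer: -85/481 ≈ -0.17672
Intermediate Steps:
(10*(1/(12 + 14) - 2))/111 = (10*(1/26 - 2))*(1/111) = (10*(-51/26))*(1/111) = -255/13*1/111 = -85/481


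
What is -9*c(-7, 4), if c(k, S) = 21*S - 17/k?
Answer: -5445/7 ≈ -777.86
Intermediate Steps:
c(k, S) = -17/k + 21*S
-9*c(-7, 4) = -9*(-17/(-7) + 21*4) = -9*(-17*(-⅐) + 84) = -9*(17/7 + 84) = -9*605/7 = -5445/7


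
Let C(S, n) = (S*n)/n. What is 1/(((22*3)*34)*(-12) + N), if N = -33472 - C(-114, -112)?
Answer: -1/60286 ≈ -1.6588e-5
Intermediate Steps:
C(S, n) = S
N = -33358 (N = -33472 - 1*(-114) = -33472 + 114 = -33358)
1/(((22*3)*34)*(-12) + N) = 1/(((22*3)*34)*(-12) - 33358) = 1/((66*34)*(-12) - 33358) = 1/(2244*(-12) - 33358) = 1/(-26928 - 33358) = 1/(-60286) = -1/60286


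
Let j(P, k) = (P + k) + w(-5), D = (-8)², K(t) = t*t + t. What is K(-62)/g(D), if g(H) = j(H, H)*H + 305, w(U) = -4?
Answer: 3782/8241 ≈ 0.45892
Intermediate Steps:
K(t) = t + t² (K(t) = t² + t = t + t²)
D = 64
j(P, k) = -4 + P + k (j(P, k) = (P + k) - 4 = -4 + P + k)
g(H) = 305 + H*(-4 + 2*H) (g(H) = (-4 + H + H)*H + 305 = (-4 + 2*H)*H + 305 = H*(-4 + 2*H) + 305 = 305 + H*(-4 + 2*H))
K(-62)/g(D) = (-62*(1 - 62))/(305 + 2*64*(-2 + 64)) = (-62*(-61))/(305 + 2*64*62) = 3782/(305 + 7936) = 3782/8241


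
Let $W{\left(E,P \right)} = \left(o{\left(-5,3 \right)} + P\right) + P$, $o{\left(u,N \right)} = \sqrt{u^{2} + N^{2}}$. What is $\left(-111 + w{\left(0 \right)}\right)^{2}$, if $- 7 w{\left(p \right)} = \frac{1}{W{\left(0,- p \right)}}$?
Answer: $\frac{\left(26418 + \sqrt{34}\right)^{2}}{56644} \approx 12326.0$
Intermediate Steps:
$o{\left(u,N \right)} = \sqrt{N^{2} + u^{2}}$
$W{\left(E,P \right)} = \sqrt{34} + 2 P$ ($W{\left(E,P \right)} = \left(\sqrt{3^{2} + \left(-5\right)^{2}} + P\right) + P = \left(\sqrt{9 + 25} + P\right) + P = \left(\sqrt{34} + P\right) + P = \left(P + \sqrt{34}\right) + P = \sqrt{34} + 2 P$)
$w{\left(p \right)} = - \frac{1}{7 \left(\sqrt{34} - 2 p\right)}$ ($w{\left(p \right)} = - \frac{1}{7 \left(\sqrt{34} + 2 \left(- p\right)\right)} = - \frac{1}{7 \left(\sqrt{34} - 2 p\right)}$)
$\left(-111 + w{\left(0 \right)}\right)^{2} = \left(-111 + \frac{1}{7 \left(- \sqrt{34} + 2 \cdot 0\right)}\right)^{2} = \left(-111 + \frac{1}{7 \left(- \sqrt{34} + 0\right)}\right)^{2} = \left(-111 + \frac{1}{7 \left(- \sqrt{34}\right)}\right)^{2} = \left(-111 + \frac{\left(- \frac{1}{34}\right) \sqrt{34}}{7}\right)^{2} = \left(-111 - \frac{\sqrt{34}}{238}\right)^{2}$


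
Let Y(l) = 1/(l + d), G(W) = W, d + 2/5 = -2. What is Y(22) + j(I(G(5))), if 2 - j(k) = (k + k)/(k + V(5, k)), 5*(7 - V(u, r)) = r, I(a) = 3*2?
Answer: 5979/5782 ≈ 1.0341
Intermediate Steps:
d = -12/5 (d = -⅖ - 2 = -12/5 ≈ -2.4000)
I(a) = 6
V(u, r) = 7 - r/5
Y(l) = 1/(-12/5 + l) (Y(l) = 1/(l - 12/5) = 1/(-12/5 + l))
j(k) = 2 - 2*k/(7 + 4*k/5) (j(k) = 2 - (k + k)/(k + (7 - k/5)) = 2 - 2*k/(7 + 4*k/5))
Y(22) + j(I(G(5))) = 5/(-12 + 5*22) + 2*(35 - 1*6)/(35 + 4*6) = 5/(-12 + 110) + 2*(35 - 6)/(35 + 24) = 5/98 + 2*29/59 = 5*(1/98) + 2*(1/59)*29 = 5/98 + 58/59 = 5979/5782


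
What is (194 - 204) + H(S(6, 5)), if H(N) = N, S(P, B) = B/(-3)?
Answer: -35/3 ≈ -11.667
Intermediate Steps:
S(P, B) = -B/3 (S(P, B) = B*(-⅓) = -B/3)
(194 - 204) + H(S(6, 5)) = (194 - 204) - ⅓*5 = -10 - 5/3 = -35/3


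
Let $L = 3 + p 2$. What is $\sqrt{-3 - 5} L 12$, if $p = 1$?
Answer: $120 i \sqrt{2} \approx 169.71 i$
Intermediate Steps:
$L = 5$ ($L = 3 + 1 \cdot 2 = 3 + 2 = 5$)
$\sqrt{-3 - 5} L 12 = \sqrt{-3 - 5} \cdot 5 \cdot 12 = \sqrt{-8} \cdot 5 \cdot 12 = 2 i \sqrt{2} \cdot 5 \cdot 12 = 10 i \sqrt{2} \cdot 12 = 120 i \sqrt{2}$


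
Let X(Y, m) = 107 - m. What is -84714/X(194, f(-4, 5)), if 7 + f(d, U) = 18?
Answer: -14119/16 ≈ -882.44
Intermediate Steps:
f(d, U) = 11 (f(d, U) = -7 + 18 = 11)
-84714/X(194, f(-4, 5)) = -84714/(107 - 1*11) = -84714/(107 - 11) = -84714/96 = -84714*1/96 = -14119/16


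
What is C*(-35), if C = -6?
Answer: 210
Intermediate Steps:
C*(-35) = -6*(-35) = 210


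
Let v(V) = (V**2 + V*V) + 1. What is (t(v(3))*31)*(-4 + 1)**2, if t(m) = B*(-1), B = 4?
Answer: -1116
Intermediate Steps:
v(V) = 1 + 2*V**2 (v(V) = (V**2 + V**2) + 1 = 2*V**2 + 1 = 1 + 2*V**2)
t(m) = -4 (t(m) = 4*(-1) = -4)
(t(v(3))*31)*(-4 + 1)**2 = (-4*31)*(-4 + 1)**2 = -124*(-3)**2 = -124*9 = -1116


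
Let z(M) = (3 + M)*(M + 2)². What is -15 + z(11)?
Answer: 2351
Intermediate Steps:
z(M) = (2 + M)²*(3 + M) (z(M) = (3 + M)*(2 + M)² = (2 + M)²*(3 + M))
-15 + z(11) = -15 + (2 + 11)²*(3 + 11) = -15 + 13²*14 = -15 + 169*14 = -15 + 2366 = 2351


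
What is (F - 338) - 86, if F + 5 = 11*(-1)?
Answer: -440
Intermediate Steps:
F = -16 (F = -5 + 11*(-1) = -5 - 11 = -16)
(F - 338) - 86 = (-16 - 338) - 86 = -354 - 86 = -440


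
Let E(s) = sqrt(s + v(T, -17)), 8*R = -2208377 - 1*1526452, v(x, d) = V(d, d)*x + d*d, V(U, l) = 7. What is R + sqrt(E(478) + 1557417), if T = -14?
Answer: -3734829/8 + sqrt(1557417 + sqrt(669)) ≈ -4.6561e+5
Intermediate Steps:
v(x, d) = d**2 + 7*x (v(x, d) = 7*x + d*d = 7*x + d**2 = d**2 + 7*x)
R = -3734829/8 (R = (-2208377 - 1*1526452)/8 = (-2208377 - 1526452)/8 = (1/8)*(-3734829) = -3734829/8 ≈ -4.6685e+5)
E(s) = sqrt(191 + s) (E(s) = sqrt(s + ((-17)**2 + 7*(-14))) = sqrt(s + (289 - 98)) = sqrt(s + 191) = sqrt(191 + s))
R + sqrt(E(478) + 1557417) = -3734829/8 + sqrt(sqrt(191 + 478) + 1557417) = -3734829/8 + sqrt(sqrt(669) + 1557417) = -3734829/8 + sqrt(1557417 + sqrt(669))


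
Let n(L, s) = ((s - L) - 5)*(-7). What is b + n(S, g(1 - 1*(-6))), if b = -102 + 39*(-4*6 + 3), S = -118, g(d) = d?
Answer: -1761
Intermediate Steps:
n(L, s) = 35 - 7*s + 7*L (n(L, s) = (-5 + s - L)*(-7) = 35 - 7*s + 7*L)
b = -921 (b = -102 + 39*(-24 + 3) = -102 + 39*(-21) = -102 - 819 = -921)
b + n(S, g(1 - 1*(-6))) = -921 + (35 - 7*(1 - 1*(-6)) + 7*(-118)) = -921 + (35 - 7*(1 + 6) - 826) = -921 + (35 - 7*7 - 826) = -921 + (35 - 49 - 826) = -921 - 840 = -1761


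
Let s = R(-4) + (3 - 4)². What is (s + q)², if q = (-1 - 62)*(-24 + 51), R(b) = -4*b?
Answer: 2835856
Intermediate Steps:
s = 17 (s = -4*(-4) + (3 - 4)² = 16 + (-1)² = 16 + 1 = 17)
q = -1701 (q = -63*27 = -1701)
(s + q)² = (17 - 1701)² = (-1684)² = 2835856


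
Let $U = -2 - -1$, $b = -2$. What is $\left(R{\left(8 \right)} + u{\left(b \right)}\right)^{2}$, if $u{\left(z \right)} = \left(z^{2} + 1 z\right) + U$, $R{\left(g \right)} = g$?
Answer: $81$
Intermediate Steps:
$U = -1$ ($U = -2 + 1 = -1$)
$u{\left(z \right)} = -1 + z + z^{2}$ ($u{\left(z \right)} = \left(z^{2} + 1 z\right) - 1 = \left(z^{2} + z\right) - 1 = \left(z + z^{2}\right) - 1 = -1 + z + z^{2}$)
$\left(R{\left(8 \right)} + u{\left(b \right)}\right)^{2} = \left(8 - \left(3 - 4\right)\right)^{2} = \left(8 - -1\right)^{2} = \left(8 + 1\right)^{2} = 9^{2} = 81$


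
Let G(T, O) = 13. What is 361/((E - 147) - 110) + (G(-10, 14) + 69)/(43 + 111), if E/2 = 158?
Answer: 30216/4543 ≈ 6.6511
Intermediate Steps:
E = 316 (E = 2*158 = 316)
361/((E - 147) - 110) + (G(-10, 14) + 69)/(43 + 111) = 361/((316 - 147) - 110) + (13 + 69)/(43 + 111) = 361/(169 - 110) + 82/154 = 361/59 + 82*(1/154) = 361*(1/59) + 41/77 = 361/59 + 41/77 = 30216/4543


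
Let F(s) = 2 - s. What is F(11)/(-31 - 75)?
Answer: 9/106 ≈ 0.084906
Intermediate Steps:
F(11)/(-31 - 75) = (2 - 1*11)/(-31 - 75) = (2 - 11)/(-106) = -1/106*(-9) = 9/106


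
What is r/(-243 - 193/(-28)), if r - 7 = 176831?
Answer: -4951464/6611 ≈ -748.97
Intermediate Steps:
r = 176838 (r = 7 + 176831 = 176838)
r/(-243 - 193/(-28)) = 176838/(-243 - 193/(-28)) = 176838/(-243 - 193*(-1/28)) = 176838/(-243 + 193/28) = 176838/(-6611/28) = 176838*(-28/6611) = -4951464/6611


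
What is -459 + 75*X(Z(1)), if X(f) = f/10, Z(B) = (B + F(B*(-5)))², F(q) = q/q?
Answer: -429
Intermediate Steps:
F(q) = 1
Z(B) = (1 + B)² (Z(B) = (B + 1)² = (1 + B)²)
X(f) = f/10 (X(f) = f*(⅒) = f/10)
-459 + 75*X(Z(1)) = -459 + 75*((1 + 1)²/10) = -459 + 75*((⅒)*2²) = -459 + 75*((⅒)*4) = -459 + 75*(⅖) = -459 + 30 = -429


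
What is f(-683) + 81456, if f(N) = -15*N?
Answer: 91701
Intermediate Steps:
f(-683) + 81456 = -15*(-683) + 81456 = 10245 + 81456 = 91701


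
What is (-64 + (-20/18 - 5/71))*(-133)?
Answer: 5539583/639 ≈ 8669.1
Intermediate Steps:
(-64 + (-20/18 - 5/71))*(-133) = (-64 + (-20*1/18 - 5*1/71))*(-133) = (-64 + (-10/9 - 5/71))*(-133) = (-64 - 755/639)*(-133) = -41651/639*(-133) = 5539583/639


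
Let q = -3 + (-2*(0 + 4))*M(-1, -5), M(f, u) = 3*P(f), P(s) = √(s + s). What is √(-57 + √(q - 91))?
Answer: √(-57 + √2*√(-47 - 12*I*√2)) ≈ 0.65965 - 7.464*I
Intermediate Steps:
P(s) = √2*√s (P(s) = √(2*s) = √2*√s)
M(f, u) = 3*√2*√f (M(f, u) = 3*(√2*√f) = 3*√2*√f)
q = -3 - 24*I*√2 (q = -3 + (-2*(0 + 4))*(3*√2*√(-1)) = -3 + (-2*4)*(3*√2*I) = -3 - 24*I*√2 ≈ -3.0 - 33.941*I)
√(-57 + √(q - 91)) = √(-57 + √((-3 - 24*I*√2) - 91)) = √(-57 + √(-94 - 24*I*√2))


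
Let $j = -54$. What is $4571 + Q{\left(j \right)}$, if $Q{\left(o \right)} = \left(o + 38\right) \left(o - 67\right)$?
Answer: $6507$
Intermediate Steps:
$Q{\left(o \right)} = \left(-67 + o\right) \left(38 + o\right)$ ($Q{\left(o \right)} = \left(38 + o\right) \left(-67 + o\right) = \left(-67 + o\right) \left(38 + o\right)$)
$4571 + Q{\left(j \right)} = 4571 - \left(980 - 2916\right) = 4571 + \left(-2546 + 2916 + 1566\right) = 4571 + 1936 = 6507$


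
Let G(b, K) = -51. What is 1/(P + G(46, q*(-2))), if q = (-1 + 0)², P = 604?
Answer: 1/553 ≈ 0.0018083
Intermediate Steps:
q = 1 (q = (-1)² = 1)
1/(P + G(46, q*(-2))) = 1/(604 - 51) = 1/553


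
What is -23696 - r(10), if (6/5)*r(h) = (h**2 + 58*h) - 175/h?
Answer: -290977/12 ≈ -24248.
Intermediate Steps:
r(h) = -875/(6*h) + 5*h**2/6 + 145*h/3 (r(h) = 5*((h**2 + 58*h) - 175/h)/6 = 5*(h**2 - 175/h + 58*h)/6 = -875/(6*h) + 5*h**2/6 + 145*h/3)
-23696 - r(10) = -23696 - 5*(-175 + 10**2*(58 + 10))/(6*10) = -23696 - 5*(-175 + 100*68)/(6*10) = -23696 - 5*(-175 + 6800)/(6*10) = -23696 - 5*6625/(6*10) = -23696 - 1*6625/12 = -23696 - 6625/12 = -290977/12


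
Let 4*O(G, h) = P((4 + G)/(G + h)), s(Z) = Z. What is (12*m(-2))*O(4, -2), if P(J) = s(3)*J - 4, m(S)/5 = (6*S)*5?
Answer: -7200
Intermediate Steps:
m(S) = 150*S (m(S) = 5*((6*S)*5) = 5*(30*S) = 150*S)
P(J) = -4 + 3*J (P(J) = 3*J - 4 = -4 + 3*J)
O(G, h) = -1 + 3*(4 + G)/(4*(G + h)) (O(G, h) = (-4 + 3*((4 + G)/(G + h)))/4 = (-4 + 3*(4 + G)/(G + h))/4 = -1 + 3*(4 + G)/(4*(G + h)))
(12*m(-2))*O(4, -2) = (12*(150*(-2)))*((3 - 1*(-2) - 1/4*4)/(4 - 2)) = (12*(-300))*((3 + 2 - 1)/2) = -1800*4 = -3600*2 = -7200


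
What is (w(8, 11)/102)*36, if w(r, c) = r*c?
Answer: 528/17 ≈ 31.059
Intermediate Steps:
w(r, c) = c*r
(w(8, 11)/102)*36 = ((11*8)/102)*36 = (88*(1/102))*36 = (44/51)*36 = 528/17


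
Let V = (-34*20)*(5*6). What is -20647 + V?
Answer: -41047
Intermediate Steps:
V = -20400 (V = -680*30 = -20400)
-20647 + V = -20647 - 20400 = -41047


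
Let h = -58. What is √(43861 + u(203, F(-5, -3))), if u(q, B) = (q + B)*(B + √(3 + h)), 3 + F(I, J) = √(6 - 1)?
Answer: √(43266 + 197*√5 + 5*I*√11 + 200*I*√55) ≈ 209.09 + 3.587*I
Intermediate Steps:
F(I, J) = -3 + √5 (F(I, J) = -3 + √(6 - 1) = -3 + √5)
u(q, B) = (B + q)*(B + I*√55) (u(q, B) = (q + B)*(B + √(3 - 58)) = (B + q)*(B + √(-55)) = (B + q)*(B + I*√55))
√(43861 + u(203, F(-5, -3))) = √(43861 + ((-3 + √5)² + (-3 + √5)*203 + I*(-3 + √5)*√55 + I*203*√55)) = √(43861 + ((-3 + √5)² + (-609 + 203*√5) + I*√55*(-3 + √5) + 203*I*√55)) = √(43861 + (-609 + (-3 + √5)² + 203*√5 + 203*I*√55 + I*√55*(-3 + √5))) = √(43252 + (-3 + √5)² + 203*√5 + 203*I*√55 + I*√55*(-3 + √5))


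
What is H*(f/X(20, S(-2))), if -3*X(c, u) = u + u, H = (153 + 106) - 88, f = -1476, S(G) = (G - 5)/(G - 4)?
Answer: 2271564/7 ≈ 3.2451e+5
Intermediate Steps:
S(G) = (-5 + G)/(-4 + G)
H = 171 (H = 259 - 88 = 171)
X(c, u) = -2*u/3 (X(c, u) = -(u + u)/3 = -2*u/3)
H*(f/X(20, S(-2))) = 171*(-1476*(-3*(-4 - 2)/(2*(-5 - 2)))) = 171*(-1476/((-2*(-7)/(3*(-6))))) = 171*(-1476/((-(-1)*(-7)/9))) = 171*(-1476/((-⅔*7/6))) = 171*(-1476/(-7/9)) = 171*(-1476*(-9/7)) = 171*(13284/7) = 2271564/7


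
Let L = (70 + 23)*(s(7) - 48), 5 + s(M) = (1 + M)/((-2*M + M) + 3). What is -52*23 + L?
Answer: -6311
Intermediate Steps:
s(M) = -5 + (1 + M)/(3 - M) (s(M) = -5 + (1 + M)/((-2*M + M) + 3) = -5 + (1 + M)/(-M + 3) = -5 + (1 + M)/(3 - M))
L = -5115 (L = (70 + 23)*(2*(7 - 3*7)/(-3 + 7) - 48) = 93*(2*(7 - 21)/4 - 48) = 93*(2*(¼)*(-14) - 48) = 93*(-7 - 48) = 93*(-55) = -5115)
-52*23 + L = -52*23 - 5115 = -1196 - 5115 = -6311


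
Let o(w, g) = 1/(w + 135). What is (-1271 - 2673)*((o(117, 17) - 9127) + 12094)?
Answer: -737217410/63 ≈ -1.1702e+7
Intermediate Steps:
o(w, g) = 1/(135 + w)
(-1271 - 2673)*((o(117, 17) - 9127) + 12094) = (-1271 - 2673)*((1/(135 + 117) - 9127) + 12094) = -3944*((1/252 - 9127) + 12094) = -3944*(-2300003/252 + 12094) = -3944*747685/252 = -737217410/63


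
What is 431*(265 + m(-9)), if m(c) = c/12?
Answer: 455567/4 ≈ 1.1389e+5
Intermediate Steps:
m(c) = c/12 (m(c) = c*(1/12) = c/12)
431*(265 + m(-9)) = 431*(265 + (1/12)*(-9)) = 431*(265 - ¾) = 431*(1057/4) = 455567/4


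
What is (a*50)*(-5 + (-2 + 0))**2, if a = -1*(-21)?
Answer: 51450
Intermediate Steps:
a = 21
(a*50)*(-5 + (-2 + 0))**2 = (21*50)*(-5 + (-2 + 0))**2 = 1050*(-5 - 2)**2 = 1050*(-7)**2 = 1050*49 = 51450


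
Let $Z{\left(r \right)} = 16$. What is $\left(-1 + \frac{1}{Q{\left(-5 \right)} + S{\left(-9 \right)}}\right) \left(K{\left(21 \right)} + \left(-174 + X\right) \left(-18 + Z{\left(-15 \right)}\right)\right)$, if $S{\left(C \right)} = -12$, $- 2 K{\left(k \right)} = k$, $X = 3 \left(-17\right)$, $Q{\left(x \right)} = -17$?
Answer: $- \frac{13185}{29} \approx -454.66$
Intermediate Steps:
$X = -51$
$K{\left(k \right)} = - \frac{k}{2}$
$\left(-1 + \frac{1}{Q{\left(-5 \right)} + S{\left(-9 \right)}}\right) \left(K{\left(21 \right)} + \left(-174 + X\right) \left(-18 + Z{\left(-15 \right)}\right)\right) = \left(-1 + \frac{1}{-17 - 12}\right) \left(\left(- \frac{1}{2}\right) 21 + \left(-174 - 51\right) \left(-18 + 16\right)\right) = \left(-1 + \frac{1}{-29}\right) \left(- \frac{21}{2} - -450\right) = \left(-1 - \frac{1}{29}\right) \left(- \frac{21}{2} + 450\right) = \left(- \frac{30}{29}\right) \frac{879}{2} = - \frac{13185}{29}$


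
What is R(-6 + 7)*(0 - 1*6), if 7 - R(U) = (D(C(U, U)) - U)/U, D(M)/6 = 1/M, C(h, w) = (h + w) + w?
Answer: -36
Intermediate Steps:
C(h, w) = h + 2*w
D(M) = 6/M
R(U) = 7 - (-U + 2/U)/U (R(U) = 7 - (6/(U + 2*U) - U)/U = 7 - (6/((3*U)) - U)/U = 7 - (6*(1/(3*U)) - U)/U = 7 - (2/U - U)/U = 7 - (-U + 2/U)/U)
R(-6 + 7)*(0 - 1*6) = (8 - 2/(-6 + 7)²)*(0 - 1*6) = (8 - 2/1²)*(0 - 6) = (8 - 2*1)*(-6) = (8 - 2)*(-6) = 6*(-6) = -36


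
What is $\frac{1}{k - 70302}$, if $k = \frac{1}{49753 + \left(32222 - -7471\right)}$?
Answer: $- \frac{89446}{6288232691} \approx -1.4224 \cdot 10^{-5}$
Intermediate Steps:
$k = \frac{1}{89446}$ ($k = \frac{1}{49753 + \left(32222 + 7471\right)} = \frac{1}{49753 + 39693} = \frac{1}{89446} \approx 1.118 \cdot 10^{-5}$)
$\frac{1}{k - 70302} = \frac{1}{\frac{1}{89446} - 70302} = \frac{1}{- \frac{6288232691}{89446}} = - \frac{89446}{6288232691}$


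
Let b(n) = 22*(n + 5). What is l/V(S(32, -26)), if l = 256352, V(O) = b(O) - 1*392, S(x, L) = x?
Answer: 128176/211 ≈ 607.47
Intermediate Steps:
b(n) = 110 + 22*n (b(n) = 22*(5 + n) = 110 + 22*n)
V(O) = -282 + 22*O (V(O) = (110 + 22*O) - 1*392 = (110 + 22*O) - 392 = -282 + 22*O)
l/V(S(32, -26)) = 256352/(-282 + 22*32) = 256352/(-282 + 704) = 256352/422 = 256352*(1/422) = 128176/211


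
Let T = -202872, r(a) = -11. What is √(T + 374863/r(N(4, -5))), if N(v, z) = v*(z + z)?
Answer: I*√28671005/11 ≈ 486.78*I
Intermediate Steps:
N(v, z) = 2*v*z (N(v, z) = v*(2*z) = 2*v*z)
√(T + 374863/r(N(4, -5))) = √(-202872 + 374863/(-11)) = √(-202872 + 374863*(-1/11)) = √(-202872 - 374863/11) = √(-2606455/11) = I*√28671005/11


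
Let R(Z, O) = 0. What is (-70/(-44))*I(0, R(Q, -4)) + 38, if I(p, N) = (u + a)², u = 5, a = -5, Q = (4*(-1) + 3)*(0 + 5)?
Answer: 38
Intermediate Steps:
Q = -5 (Q = (-4 + 3)*5 = -1*5 = -5)
I(p, N) = 0 (I(p, N) = (5 - 5)² = 0² = 0)
(-70/(-44))*I(0, R(Q, -4)) + 38 = -70/(-44)*0 + 38 = -70*(-1/44)*0 + 38 = (35/22)*0 + 38 = 0 + 38 = 38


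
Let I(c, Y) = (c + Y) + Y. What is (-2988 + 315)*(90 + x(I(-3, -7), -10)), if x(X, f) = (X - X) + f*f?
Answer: -507870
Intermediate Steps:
I(c, Y) = c + 2*Y (I(c, Y) = (Y + c) + Y = c + 2*Y)
x(X, f) = f**2 (x(X, f) = 0 + f**2 = f**2)
(-2988 + 315)*(90 + x(I(-3, -7), -10)) = (-2988 + 315)*(90 + (-10)**2) = -2673*(90 + 100) = -2673*190 = -507870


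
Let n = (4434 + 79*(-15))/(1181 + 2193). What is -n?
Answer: -3249/3374 ≈ -0.96295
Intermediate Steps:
n = 3249/3374 (n = (4434 - 1185)/3374 = 3249*(1/3374) = 3249/3374 ≈ 0.96295)
-n = -1*3249/3374 = -3249/3374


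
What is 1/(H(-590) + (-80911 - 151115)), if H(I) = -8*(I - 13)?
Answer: -1/227202 ≈ -4.4014e-6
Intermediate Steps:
H(I) = 104 - 8*I (H(I) = -8*(-13 + I) = 104 - 8*I)
1/(H(-590) + (-80911 - 151115)) = 1/((104 - 8*(-590)) + (-80911 - 151115)) = 1/((104 + 4720) - 232026) = 1/(4824 - 232026) = 1/(-227202) = -1/227202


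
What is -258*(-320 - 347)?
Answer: 172086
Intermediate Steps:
-258*(-320 - 347) = -258*(-667) = 172086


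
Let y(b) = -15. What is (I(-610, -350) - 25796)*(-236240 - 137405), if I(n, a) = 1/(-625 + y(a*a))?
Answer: 1233734016489/128 ≈ 9.6385e+9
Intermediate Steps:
I(n, a) = -1/640 (I(n, a) = 1/(-625 - 15) = 1/(-640) = -1/640)
(I(-610, -350) - 25796)*(-236240 - 137405) = (-1/640 - 25796)*(-236240 - 137405) = -16509441/640*(-373645) = 1233734016489/128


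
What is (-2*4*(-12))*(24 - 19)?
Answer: 480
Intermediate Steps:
(-2*4*(-12))*(24 - 19) = -8*(-12)*5 = 96*5 = 480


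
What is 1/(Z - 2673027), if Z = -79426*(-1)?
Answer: -1/2593601 ≈ -3.8556e-7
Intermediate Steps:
Z = 79426
1/(Z - 2673027) = 1/(79426 - 2673027) = 1/(-2593601) = -1/2593601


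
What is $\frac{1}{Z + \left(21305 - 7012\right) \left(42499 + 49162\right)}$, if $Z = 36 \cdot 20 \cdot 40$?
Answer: $\frac{1}{1310139473} \approx 7.6328 \cdot 10^{-10}$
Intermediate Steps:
$Z = 28800$ ($Z = 720 \cdot 40 = 28800$)
$\frac{1}{Z + \left(21305 - 7012\right) \left(42499 + 49162\right)} = \frac{1}{28800 + \left(21305 - 7012\right) \left(42499 + 49162\right)} = \frac{1}{28800 + 14293 \cdot 91661} = \frac{1}{28800 + 1310110673} = \frac{1}{1310139473}$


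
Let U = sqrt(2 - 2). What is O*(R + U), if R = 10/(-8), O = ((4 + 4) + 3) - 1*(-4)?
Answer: -75/4 ≈ -18.750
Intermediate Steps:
O = 15 (O = (8 + 3) + 4 = 11 + 4 = 15)
U = 0 (U = sqrt(0) = 0)
R = -5/4 (R = 10*(-1/8) = -5/4 ≈ -1.2500)
O*(R + U) = 15*(-5/4 + 0) = 15*(-5/4) = -75/4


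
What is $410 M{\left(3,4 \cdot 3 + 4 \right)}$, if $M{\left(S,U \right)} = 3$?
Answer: $1230$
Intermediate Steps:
$410 M{\left(3,4 \cdot 3 + 4 \right)} = 410 \cdot 3 = 1230$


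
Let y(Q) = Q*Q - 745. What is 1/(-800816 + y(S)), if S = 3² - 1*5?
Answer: -1/801545 ≈ -1.2476e-6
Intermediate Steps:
S = 4 (S = 9 - 5 = 4)
y(Q) = -745 + Q² (y(Q) = Q² - 745 = -745 + Q²)
1/(-800816 + y(S)) = 1/(-800816 + (-745 + 4²)) = 1/(-800816 + (-745 + 16)) = 1/(-800816 - 729) = 1/(-801545) = -1/801545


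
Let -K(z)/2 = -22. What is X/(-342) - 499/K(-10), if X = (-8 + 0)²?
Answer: -86737/7524 ≈ -11.528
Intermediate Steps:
K(z) = 44 (K(z) = -2*(-22) = 44)
X = 64 (X = (-8)² = 64)
X/(-342) - 499/K(-10) = 64/(-342) - 499/44 = 64*(-1/342) - 499*1/44 = -32/171 - 499/44 = -86737/7524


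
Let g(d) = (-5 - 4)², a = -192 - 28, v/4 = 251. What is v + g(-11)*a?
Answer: -16816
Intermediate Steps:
v = 1004 (v = 4*251 = 1004)
a = -220
g(d) = 81 (g(d) = (-9)² = 81)
v + g(-11)*a = 1004 + 81*(-220) = 1004 - 17820 = -16816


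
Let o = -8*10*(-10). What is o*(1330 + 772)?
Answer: 1681600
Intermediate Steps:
o = 800 (o = -80*(-10) = 800)
o*(1330 + 772) = 800*(1330 + 772) = 800*2102 = 1681600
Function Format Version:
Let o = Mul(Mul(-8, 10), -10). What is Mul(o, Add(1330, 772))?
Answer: 1681600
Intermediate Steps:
o = 800 (o = Mul(-80, -10) = 800)
Mul(o, Add(1330, 772)) = Mul(800, Add(1330, 772)) = Mul(800, 2102) = 1681600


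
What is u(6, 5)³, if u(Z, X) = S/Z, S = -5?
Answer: -125/216 ≈ -0.57870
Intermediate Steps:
u(Z, X) = -5/Z
u(6, 5)³ = (-5/6)³ = (-5*⅙)³ = (-⅚)³ = -125/216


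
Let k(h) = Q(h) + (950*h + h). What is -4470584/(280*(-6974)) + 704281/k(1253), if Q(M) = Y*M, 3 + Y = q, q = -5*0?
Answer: 8527576499/2958580020 ≈ 2.8823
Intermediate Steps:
q = 0
Y = -3 (Y = -3 + 0 = -3)
Q(M) = -3*M
k(h) = 948*h (k(h) = -3*h + (950*h + h) = -3*h + 951*h = 948*h)
-4470584/(280*(-6974)) + 704281/k(1253) = -4470584/(280*(-6974)) + 704281/((948*1253)) = -4470584/(-1952720) + 704281/1187844 = -4470584*(-1/1952720) + 704281*(1/1187844) = 558823/244090 + 704281/1187844 = 8527576499/2958580020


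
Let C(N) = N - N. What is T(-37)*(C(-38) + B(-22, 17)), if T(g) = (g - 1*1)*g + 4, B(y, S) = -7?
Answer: -9870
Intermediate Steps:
T(g) = 4 + g*(-1 + g) (T(g) = (g - 1)*g + 4 = (-1 + g)*g + 4 = g*(-1 + g) + 4 = 4 + g*(-1 + g))
C(N) = 0
T(-37)*(C(-38) + B(-22, 17)) = (4 + (-37)² - 1*(-37))*(0 - 7) = (4 + 1369 + 37)*(-7) = 1410*(-7) = -9870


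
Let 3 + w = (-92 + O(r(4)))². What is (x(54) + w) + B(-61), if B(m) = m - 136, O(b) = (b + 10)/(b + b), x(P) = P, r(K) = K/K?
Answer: 29345/4 ≈ 7336.3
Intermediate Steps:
r(K) = 1
O(b) = (10 + b)/(2*b) (O(b) = (10 + b)/((2*b)) = (10 + b)*(1/(2*b)) = (10 + b)/(2*b))
w = 29917/4 (w = -3 + (-92 + (½)*(10 + 1)/1)² = -3 + (-92 + (½)*1*11)² = -3 + (-92 + 11/2)² = -3 + (-173/2)² = -3 + 29929/4 = 29917/4 ≈ 7479.3)
B(m) = -136 + m
(x(54) + w) + B(-61) = (54 + 29917/4) + (-136 - 61) = 30133/4 - 197 = 29345/4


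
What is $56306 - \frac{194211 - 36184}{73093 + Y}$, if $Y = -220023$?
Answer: $\frac{8273198607}{146930} \approx 56307.0$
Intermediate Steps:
$56306 - \frac{194211 - 36184}{73093 + Y} = 56306 - \frac{194211 - 36184}{73093 - 220023} = 56306 - \frac{158027}{-146930} = 56306 - 158027 \left(- \frac{1}{146930}\right) = 56306 - - \frac{158027}{146930} = 56306 + \frac{158027}{146930} = \frac{8273198607}{146930}$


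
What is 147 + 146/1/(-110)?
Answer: -15913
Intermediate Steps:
147 + 146/1/(-110) = 147 + 146/(-1/110) = 147 - 110*146 = 147 - 16060 = -15913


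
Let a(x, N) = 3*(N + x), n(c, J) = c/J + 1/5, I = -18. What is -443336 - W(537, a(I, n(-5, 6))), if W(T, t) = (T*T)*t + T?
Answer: 156759541/10 ≈ 1.5676e+7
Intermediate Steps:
n(c, J) = ⅕ + c/J (n(c, J) = c/J + 1*(⅕) = c/J + ⅕ = ⅕ + c/J)
a(x, N) = 3*N + 3*x
W(T, t) = T + t*T² (W(T, t) = T²*t + T = t*T² + T = T + t*T²)
-443336 - W(537, a(I, n(-5, 6))) = -443336 - 537*(1 + 537*(3*((-5 + (⅕)*6)/6) + 3*(-18))) = -443336 - 537*(1 + 537*(3*((-5 + 6/5)/6) - 54)) = -443336 - 537*(1 + 537*(3*((⅙)*(-19/5)) - 54)) = -443336 - 537*(1 + 537*(3*(-19/30) - 54)) = -443336 - 537*(1 + 537*(-19/10 - 54)) = -443336 - 537*(1 + 537*(-559/10)) = -443336 - 537*(1 - 300183/10) = -443336 - 537*(-300173)/10 = -443336 - 1*(-161192901/10) = -443336 + 161192901/10 = 156759541/10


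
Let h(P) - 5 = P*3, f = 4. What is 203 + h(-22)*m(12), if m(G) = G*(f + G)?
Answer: -11509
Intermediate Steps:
h(P) = 5 + 3*P (h(P) = 5 + P*3 = 5 + 3*P)
m(G) = G*(4 + G)
203 + h(-22)*m(12) = 203 + (5 + 3*(-22))*(12*(4 + 12)) = 203 + (5 - 66)*(12*16) = 203 - 61*192 = 203 - 11712 = -11509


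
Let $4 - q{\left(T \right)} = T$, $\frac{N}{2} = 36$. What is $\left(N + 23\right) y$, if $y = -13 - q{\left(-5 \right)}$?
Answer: $-2090$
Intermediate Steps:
$N = 72$ ($N = 2 \cdot 36 = 72$)
$q{\left(T \right)} = 4 - T$
$y = -22$ ($y = -13 - \left(4 - -5\right) = -13 - \left(4 + 5\right) = -13 - 9 = -22$)
$\left(N + 23\right) y = \left(72 + 23\right) \left(-22\right) = 95 \left(-22\right) = -2090$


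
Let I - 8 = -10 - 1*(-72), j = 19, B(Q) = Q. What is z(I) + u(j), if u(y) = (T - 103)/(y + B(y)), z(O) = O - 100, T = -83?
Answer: -663/19 ≈ -34.895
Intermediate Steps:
I = 70 (I = 8 + (-10 - 1*(-72)) = 8 + (-10 + 72) = 8 + 62 = 70)
z(O) = -100 + O
u(y) = -93/y (u(y) = (-83 - 103)/(y + y) = -186*1/(2*y) = -93/y)
z(I) + u(j) = (-100 + 70) - 93/19 = -30 - 93*1/19 = -30 - 93/19 = -663/19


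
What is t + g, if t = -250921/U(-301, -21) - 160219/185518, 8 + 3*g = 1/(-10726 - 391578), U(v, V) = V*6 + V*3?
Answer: 1334114190981809/1007567551872 ≈ 1324.1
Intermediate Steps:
U(v, V) = 9*V (U(v, V) = 6*V + 3*V = 9*V)
g = -1072811/402304 (g = -8/3 + 1/(3*(-10726 - 391578)) = -8/3 + (1/3)/(-402304) = -8/3 + (1/3)*(-1/402304) = -8/3 - 1/1206912 = -1072811/402304 ≈ -2.6667)
t = 46520080687/35062902 (t = -250921/(9*(-21)) - 160219/185518 = -250921/(-189) - 160219*1/185518 = -250921*(-1/189) - 160219/185518 = 250921/189 - 160219/185518 = 46520080687/35062902 ≈ 1326.8)
t + g = 46520080687/35062902 - 1072811/402304 = 1334114190981809/1007567551872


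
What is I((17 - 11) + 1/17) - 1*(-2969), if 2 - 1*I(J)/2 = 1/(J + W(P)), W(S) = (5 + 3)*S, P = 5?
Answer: 2327825/783 ≈ 2973.0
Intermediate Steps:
W(S) = 8*S
I(J) = 4 - 2/(40 + J) (I(J) = 4 - 2/(J + 8*5) = 4 - 2/(J + 40) = 4 - 2/(40 + J))
I((17 - 11) + 1/17) - 1*(-2969) = 2*(79 + 2*((17 - 11) + 1/17))/(40 + ((17 - 11) + 1/17)) - 1*(-2969) = 2*(79 + 2*(6 + 1/17))/(40 + (6 + 1/17)) + 2969 = 2*(79 + 2*(103/17))/(40 + 103/17) + 2969 = 2*(79 + 206/17)/(783/17) + 2969 = 2*(17/783)*(1549/17) + 2969 = 3098/783 + 2969 = 2327825/783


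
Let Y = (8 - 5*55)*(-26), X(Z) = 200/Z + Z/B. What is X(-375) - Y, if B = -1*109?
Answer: -11345417/1635 ≈ -6939.1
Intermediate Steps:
B = -109
X(Z) = 200/Z - Z/109 (X(Z) = 200/Z + Z/(-109) = 200/Z + Z*(-1/109) = 200/Z - Z/109)
Y = 6942 (Y = (8 - 275)*(-26) = -267*(-26) = 6942)
X(-375) - Y = (200/(-375) - 1/109*(-375)) - 1*6942 = (200*(-1/375) + 375/109) - 6942 = (-8/15 + 375/109) - 6942 = 4753/1635 - 6942 = -11345417/1635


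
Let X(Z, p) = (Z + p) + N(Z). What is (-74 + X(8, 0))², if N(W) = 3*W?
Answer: 1764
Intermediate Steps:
X(Z, p) = p + 4*Z (X(Z, p) = (Z + p) + 3*Z = p + 4*Z)
(-74 + X(8, 0))² = (-74 + (0 + 4*8))² = (-74 + (0 + 32))² = (-74 + 32)² = (-42)² = 1764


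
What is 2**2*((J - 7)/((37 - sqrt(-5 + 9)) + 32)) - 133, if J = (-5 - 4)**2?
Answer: -8615/67 ≈ -128.58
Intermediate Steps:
J = 81 (J = (-9)**2 = 81)
2**2*((J - 7)/((37 - sqrt(-5 + 9)) + 32)) - 133 = 2**2*((81 - 7)/((37 - sqrt(-5 + 9)) + 32)) - 133 = 4*(74/((37 - sqrt(4)) + 32)) - 133 = 4*(74/((37 - 1*2) + 32)) - 133 = 4*(74/((37 - 2) + 32)) - 133 = 4*(74/(35 + 32)) - 133 = 4*(74/67) - 133 = 296/67 - 133 = -8615/67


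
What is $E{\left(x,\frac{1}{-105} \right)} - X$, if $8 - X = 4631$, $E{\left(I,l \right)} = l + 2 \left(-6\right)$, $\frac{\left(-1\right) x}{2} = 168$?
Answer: $\frac{484154}{105} \approx 4611.0$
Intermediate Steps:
$x = -336$ ($x = \left(-2\right) 168 = -336$)
$E{\left(I,l \right)} = -12 + l$ ($E{\left(I,l \right)} = l - 12 = -12 + l$)
$X = -4623$ ($X = 8 - 4631 = -4623$)
$E{\left(x,\frac{1}{-105} \right)} - X = \left(-12 + \frac{1}{-105}\right) - -4623 = \left(-12 - \frac{1}{105}\right) + 4623 = - \frac{1261}{105} + 4623 = \frac{484154}{105}$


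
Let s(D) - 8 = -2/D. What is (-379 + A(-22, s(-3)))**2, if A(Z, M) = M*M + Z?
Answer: 8602489/81 ≈ 1.0620e+5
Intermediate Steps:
s(D) = 8 - 2/D
A(Z, M) = Z + M**2 (A(Z, M) = M**2 + Z = Z + M**2)
(-379 + A(-22, s(-3)))**2 = (-379 + (-22 + (8 - 2/(-3))**2))**2 = (-379 + (-22 + (8 - 2*(-1/3))**2))**2 = (-379 + (-22 + (8 + 2/3)**2))**2 = (-379 + (-22 + (26/3)**2))**2 = (-379 + (-22 + 676/9))**2 = (-379 + 478/9)**2 = (-2933/9)**2 = 8602489/81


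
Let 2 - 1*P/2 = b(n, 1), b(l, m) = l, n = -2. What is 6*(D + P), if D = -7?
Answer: 6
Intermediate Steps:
P = 8 (P = 4 - 2*(-2) = 4 + 4 = 8)
6*(D + P) = 6*(-7 + 8) = 6*1 = 6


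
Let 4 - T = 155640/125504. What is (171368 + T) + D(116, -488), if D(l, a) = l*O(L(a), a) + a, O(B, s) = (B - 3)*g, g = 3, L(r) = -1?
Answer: 2658971041/15688 ≈ 1.6949e+5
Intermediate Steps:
O(B, s) = -9 + 3*B (O(B, s) = (B - 3)*3 = (-3 + B)*3 = -9 + 3*B)
D(l, a) = a - 12*l (D(l, a) = l*(-9 + 3*(-1)) + a = l*(-9 - 3) + a = l*(-12) + a = -12*l + a = a - 12*l)
T = 43297/15688 (T = 4 - 155640/125504 = 4 - 1*19455/15688 = 4 - 19455/15688 = 43297/15688 ≈ 2.7599)
(171368 + T) + D(116, -488) = (171368 + 43297/15688) + (-488 - 12*116) = 2688464481/15688 + (-488 - 1392) = 2688464481/15688 - 1880 = 2658971041/15688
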